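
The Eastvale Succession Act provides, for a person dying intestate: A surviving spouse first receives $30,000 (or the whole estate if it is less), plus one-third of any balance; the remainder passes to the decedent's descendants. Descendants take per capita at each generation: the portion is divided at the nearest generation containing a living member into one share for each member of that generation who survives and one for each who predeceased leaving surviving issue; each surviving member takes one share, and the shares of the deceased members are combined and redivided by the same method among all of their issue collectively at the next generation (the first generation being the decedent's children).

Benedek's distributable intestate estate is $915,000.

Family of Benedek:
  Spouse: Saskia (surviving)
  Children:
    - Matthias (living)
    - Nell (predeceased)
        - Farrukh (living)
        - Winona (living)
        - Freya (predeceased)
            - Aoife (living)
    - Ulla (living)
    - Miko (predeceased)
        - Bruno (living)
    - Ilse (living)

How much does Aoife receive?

Saskia first takes $30,000, leaving a balance of $885,000. Saskia then takes one-third of the balance ($295,000), for a total of $325,000. The remaining $590,000 passes to the descendants.
The descendants' portion ($590,000) is divided at the children's generation into 5 shares of $118,000. Matthias, Ulla, and Ilse each take $118,000. The 2 shares of the deceased (Nell and Miko) are combined into a pool of $236,000.
That pool ($236,000) is divided at the grandchildren's generation into 4 shares of $59,000. Farrukh, Winona, and Bruno each take $59,000. The remaining share for the deceased Freya ($59,000) is carried to the next generation.
That pool ($59,000) passes entirely to Aoife, the sole taker at the great-grandchildren's generation.

Aoife receives $59,000.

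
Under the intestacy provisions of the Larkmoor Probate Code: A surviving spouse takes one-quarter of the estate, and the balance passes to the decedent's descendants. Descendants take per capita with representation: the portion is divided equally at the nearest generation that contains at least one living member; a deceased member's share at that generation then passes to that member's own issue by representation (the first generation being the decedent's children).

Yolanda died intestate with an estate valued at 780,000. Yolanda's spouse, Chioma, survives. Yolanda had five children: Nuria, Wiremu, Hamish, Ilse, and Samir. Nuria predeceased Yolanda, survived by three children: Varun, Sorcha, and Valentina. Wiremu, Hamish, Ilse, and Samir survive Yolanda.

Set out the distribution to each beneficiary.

Chioma: 195,000; Varun: 39,000; Sorcha: 39,000; Valentina: 39,000; Wiremu: 117,000; Hamish: 117,000; Ilse: 117,000; Samir: 117,000

Chioma takes one-quarter of 780,000 = 195,000. The remaining 585,000 passes to the descendants.
The descendants' portion (585,000) is divided into 5 shares of 117,000: Wiremu, Hamish, Ilse, and Samir each take 117,000; Nuria's 117,000 share passes to Nuria's issue.
Nuria's share (117,000) is divided into 3 shares of 39,000: Varun, Sorcha, and Valentina each take 39,000.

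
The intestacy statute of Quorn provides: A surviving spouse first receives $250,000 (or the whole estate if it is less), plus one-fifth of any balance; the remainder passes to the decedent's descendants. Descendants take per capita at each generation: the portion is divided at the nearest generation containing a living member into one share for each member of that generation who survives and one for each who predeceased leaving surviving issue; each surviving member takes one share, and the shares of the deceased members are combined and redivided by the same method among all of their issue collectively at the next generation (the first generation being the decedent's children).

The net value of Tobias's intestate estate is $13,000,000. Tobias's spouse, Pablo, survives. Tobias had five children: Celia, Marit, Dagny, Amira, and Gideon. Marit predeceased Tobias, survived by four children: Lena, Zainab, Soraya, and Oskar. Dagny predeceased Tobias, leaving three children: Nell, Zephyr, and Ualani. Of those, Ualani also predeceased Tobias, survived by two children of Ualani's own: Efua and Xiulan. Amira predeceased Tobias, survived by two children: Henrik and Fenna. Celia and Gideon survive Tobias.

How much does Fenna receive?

Fenna receives $680,000.

Pablo first takes $250,000, leaving a balance of $12,750,000. Pablo then takes one-fifth of the balance ($2,550,000), for a total of $2,800,000. The remaining $10,200,000 passes to the descendants.
The descendants' portion ($10,200,000) is divided at the children's generation into 5 shares of $2,040,000. Celia and Gideon each take $2,040,000. The 3 shares of the deceased (Marit, Dagny, and Amira) are combined into a pool of $6,120,000.
That pool ($6,120,000) is divided at the grandchildren's generation into 9 shares of $680,000. Lena, Zainab, Soraya, Oskar, Nell, Zephyr, Henrik, and Fenna each take $680,000. The remaining share for the deceased Ualani ($680,000) is carried to the next generation.
That pool ($680,000) is divided at the great-grandchildren's generation equally among Efua and Xiulan: $340,000 each.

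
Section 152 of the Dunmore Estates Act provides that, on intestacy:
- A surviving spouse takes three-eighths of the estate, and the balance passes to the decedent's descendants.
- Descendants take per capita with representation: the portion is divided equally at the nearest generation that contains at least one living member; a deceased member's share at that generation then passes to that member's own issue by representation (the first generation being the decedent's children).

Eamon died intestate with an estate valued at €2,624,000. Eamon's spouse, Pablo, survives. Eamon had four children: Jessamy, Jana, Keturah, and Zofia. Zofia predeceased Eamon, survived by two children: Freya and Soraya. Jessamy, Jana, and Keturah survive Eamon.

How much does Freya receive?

Freya receives €205,000.

Pablo takes three-eighths of €2,624,000 = €984,000. The remaining €1,640,000 passes to the descendants.
The descendants' portion (€1,640,000) is divided into 4 shares of €410,000: Jessamy, Jana, and Keturah each take €410,000; Zofia's €410,000 share passes to Zofia's issue.
Zofia's share (€410,000) is divided into 2 shares of €205,000: Freya and Soraya each take €205,000.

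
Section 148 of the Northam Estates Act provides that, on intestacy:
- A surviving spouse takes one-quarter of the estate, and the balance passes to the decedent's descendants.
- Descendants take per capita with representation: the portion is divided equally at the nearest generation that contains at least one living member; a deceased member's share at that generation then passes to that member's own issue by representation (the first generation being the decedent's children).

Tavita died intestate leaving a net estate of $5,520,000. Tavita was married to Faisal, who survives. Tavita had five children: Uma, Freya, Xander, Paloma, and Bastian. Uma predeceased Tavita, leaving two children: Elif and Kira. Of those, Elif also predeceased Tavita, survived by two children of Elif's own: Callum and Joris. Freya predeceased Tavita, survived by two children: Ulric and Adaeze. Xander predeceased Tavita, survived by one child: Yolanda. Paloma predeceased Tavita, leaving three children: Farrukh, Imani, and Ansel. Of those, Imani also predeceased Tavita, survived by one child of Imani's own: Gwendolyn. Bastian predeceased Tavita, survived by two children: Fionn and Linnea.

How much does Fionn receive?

Fionn receives $414,000.

Faisal takes one-quarter of $5,520,000 = $1,380,000. The remaining $4,140,000 passes to the descendants.
No child survives, so the initial division is made at the grandchildren's generation.
The descendants' portion ($4,140,000) is divided into 10 shares of $414,000: Kira, Ulric, Adaeze, Yolanda, Farrukh, Ansel, Fionn, and Linnea each take $414,000; Elif's $414,000 share passes to Elif's issue; Imani's $414,000 share passes to Imani's issue.
Elif's share ($414,000) is divided into 2 shares of $207,000: Callum and Joris each take $207,000.
Imani's share ($414,000) passes entirely to Gwendolyn.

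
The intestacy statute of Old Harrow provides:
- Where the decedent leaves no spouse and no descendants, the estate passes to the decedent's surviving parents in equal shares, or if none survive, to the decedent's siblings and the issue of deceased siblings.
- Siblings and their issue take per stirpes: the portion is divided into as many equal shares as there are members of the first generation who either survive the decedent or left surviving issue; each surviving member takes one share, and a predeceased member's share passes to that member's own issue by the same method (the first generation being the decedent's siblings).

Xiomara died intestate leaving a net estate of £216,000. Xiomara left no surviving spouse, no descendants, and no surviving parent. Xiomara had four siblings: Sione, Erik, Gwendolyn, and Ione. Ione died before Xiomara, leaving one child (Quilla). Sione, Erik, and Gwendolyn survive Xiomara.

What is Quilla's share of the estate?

The entire £216,000 passes to the siblings and their issue.
That amount (£216,000) is divided into 4 shares of £54,000: Sione, Erik, and Gwendolyn each take £54,000; Ione's £54,000 share passes to Ione's issue.
Ione's share (£54,000) passes entirely to Quilla.

Quilla receives £54,000.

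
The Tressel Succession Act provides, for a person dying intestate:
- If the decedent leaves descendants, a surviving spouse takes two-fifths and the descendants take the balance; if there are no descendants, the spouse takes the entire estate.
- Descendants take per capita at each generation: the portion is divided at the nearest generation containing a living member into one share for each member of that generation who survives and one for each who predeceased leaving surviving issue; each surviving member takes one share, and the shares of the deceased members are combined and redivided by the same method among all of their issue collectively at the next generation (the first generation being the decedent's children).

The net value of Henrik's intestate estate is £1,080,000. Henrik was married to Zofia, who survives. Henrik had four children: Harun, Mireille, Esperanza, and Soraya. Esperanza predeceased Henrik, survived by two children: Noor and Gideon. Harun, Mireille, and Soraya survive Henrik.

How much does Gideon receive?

Zofia takes two-fifths of £1,080,000 = £432,000. The remaining £648,000 passes to the descendants.
The descendants' portion (£648,000) is divided at the children's generation into 4 shares of £162,000. Harun, Mireille, and Soraya each take £162,000. The remaining share for the deceased Esperanza (£162,000) is carried to the next generation.
That pool (£162,000) is divided at the grandchildren's generation equally among Noor and Gideon: £81,000 each.

Gideon receives £81,000.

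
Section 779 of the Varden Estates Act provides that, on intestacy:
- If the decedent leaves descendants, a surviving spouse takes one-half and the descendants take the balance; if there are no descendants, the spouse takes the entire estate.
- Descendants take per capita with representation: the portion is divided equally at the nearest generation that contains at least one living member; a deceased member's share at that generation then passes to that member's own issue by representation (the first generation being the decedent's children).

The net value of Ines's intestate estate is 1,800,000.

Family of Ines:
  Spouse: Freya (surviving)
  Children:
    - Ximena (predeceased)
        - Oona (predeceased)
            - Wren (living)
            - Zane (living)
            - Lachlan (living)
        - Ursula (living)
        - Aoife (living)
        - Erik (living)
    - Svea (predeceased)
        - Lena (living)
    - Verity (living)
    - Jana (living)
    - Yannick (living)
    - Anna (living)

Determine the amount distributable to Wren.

Wren receives 12,500.

Freya takes one-half of 1,800,000 = 900,000. The remaining 900,000 passes to the descendants.
The descendants' portion (900,000) is divided into 6 shares of 150,000: Verity, Jana, Yannick, and Anna each take 150,000; Ximena's 150,000 share passes to Ximena's issue; Svea's 150,000 share passes to Svea's issue.
Ximena's share (150,000) is divided into 4 shares of 37,500: Ursula, Aoife, and Erik each take 37,500; Oona's 37,500 share passes to Oona's issue.
Oona's share (37,500) is divided into 3 shares of 12,500: Wren, Zane, and Lachlan each take 12,500.
Svea's share (150,000) passes entirely to Lena.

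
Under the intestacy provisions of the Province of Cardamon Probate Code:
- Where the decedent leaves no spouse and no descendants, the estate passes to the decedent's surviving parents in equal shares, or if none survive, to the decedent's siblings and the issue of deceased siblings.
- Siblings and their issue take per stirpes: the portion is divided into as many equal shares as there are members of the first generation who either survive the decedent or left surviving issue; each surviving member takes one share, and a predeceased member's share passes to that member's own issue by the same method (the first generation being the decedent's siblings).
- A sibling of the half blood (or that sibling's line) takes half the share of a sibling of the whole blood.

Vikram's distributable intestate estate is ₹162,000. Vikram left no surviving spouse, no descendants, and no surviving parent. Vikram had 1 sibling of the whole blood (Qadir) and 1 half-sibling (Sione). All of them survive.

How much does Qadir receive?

Qadir receives ₹108,000.

The entire ₹162,000 passes to the siblings and their issue.
Counting each half-blood sibling's line as half a unit, there are 3/2 units in ₹162,000, so one unit is ₹108,000. Whole-blood lines (Qadir) take ₹108,000 each; half-blood lines (Sione) take ₹54,000 each.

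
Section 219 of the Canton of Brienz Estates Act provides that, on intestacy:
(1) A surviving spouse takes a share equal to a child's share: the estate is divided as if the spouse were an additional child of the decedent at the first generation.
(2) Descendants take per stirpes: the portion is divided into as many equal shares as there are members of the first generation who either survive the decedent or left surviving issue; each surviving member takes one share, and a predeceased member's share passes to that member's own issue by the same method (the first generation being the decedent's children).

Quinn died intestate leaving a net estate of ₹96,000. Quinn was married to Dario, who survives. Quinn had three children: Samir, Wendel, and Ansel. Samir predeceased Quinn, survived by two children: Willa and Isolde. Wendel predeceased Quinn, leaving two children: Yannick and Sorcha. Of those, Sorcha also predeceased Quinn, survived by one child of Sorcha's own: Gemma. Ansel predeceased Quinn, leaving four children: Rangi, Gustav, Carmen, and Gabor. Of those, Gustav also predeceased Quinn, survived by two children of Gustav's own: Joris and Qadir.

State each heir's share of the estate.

The spouse counts as an additional share at the children's level, so there are 4 primary shares of ₹24,000. Dario takes one such share (₹24,000).
The children's combined portion (₹72,000) is divided into 3 shares of ₹24,000: Samir's ₹24,000 share passes to Samir's issue; Wendel's ₹24,000 share passes to Wendel's issue; Ansel's ₹24,000 share passes to Ansel's issue.
Samir's share (₹24,000) is divided into 2 shares of ₹12,000: Willa and Isolde each take ₹12,000.
Wendel's share (₹24,000) is divided into 2 shares of ₹12,000: Yannick takes ₹12,000; Sorcha's ₹12,000 share passes to Sorcha's issue.
Sorcha's share (₹12,000) passes entirely to Gemma.
Ansel's share (₹24,000) is divided into 4 shares of ₹6,000: Rangi, Carmen, and Gabor each take ₹6,000; Gustav's ₹6,000 share passes to Gustav's issue.
Gustav's share (₹6,000) is divided into 2 shares of ₹3,000: Joris and Qadir each take ₹3,000.

Dario: ₹24,000; Willa: ₹12,000; Isolde: ₹12,000; Yannick: ₹12,000; Gemma: ₹12,000; Rangi: ₹6,000; Joris: ₹3,000; Qadir: ₹3,000; Carmen: ₹6,000; Gabor: ₹6,000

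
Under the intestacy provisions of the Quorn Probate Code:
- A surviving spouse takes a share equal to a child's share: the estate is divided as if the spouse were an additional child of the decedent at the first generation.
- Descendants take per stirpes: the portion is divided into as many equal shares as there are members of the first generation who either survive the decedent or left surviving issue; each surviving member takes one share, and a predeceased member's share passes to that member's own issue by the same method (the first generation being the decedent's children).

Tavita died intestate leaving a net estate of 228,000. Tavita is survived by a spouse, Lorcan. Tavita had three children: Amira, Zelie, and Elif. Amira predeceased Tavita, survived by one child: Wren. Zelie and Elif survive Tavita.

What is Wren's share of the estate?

Wren receives 57,000.

The spouse counts as an additional share at the children's level, so there are 4 primary shares of 57,000. Lorcan takes one such share (57,000).
The children's combined portion (171,000) is divided into 3 shares of 57,000: Zelie and Elif each take 57,000; Amira's 57,000 share passes to Amira's issue.
Amira's share (57,000) passes entirely to Wren.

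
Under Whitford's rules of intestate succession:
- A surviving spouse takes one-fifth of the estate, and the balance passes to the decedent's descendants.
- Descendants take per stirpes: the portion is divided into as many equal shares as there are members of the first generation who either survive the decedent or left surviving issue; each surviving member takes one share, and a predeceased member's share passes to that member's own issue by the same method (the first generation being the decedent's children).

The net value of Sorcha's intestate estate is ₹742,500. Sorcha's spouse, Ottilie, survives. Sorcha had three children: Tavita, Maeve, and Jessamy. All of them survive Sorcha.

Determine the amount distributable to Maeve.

Maeve receives ₹198,000.

Ottilie takes one-fifth of ₹742,500 = ₹148,500. The remaining ₹594,000 passes to the descendants.
The descendants' portion (₹594,000) is divided into 3 shares of ₹198,000: Tavita, Maeve, and Jessamy each take ₹198,000.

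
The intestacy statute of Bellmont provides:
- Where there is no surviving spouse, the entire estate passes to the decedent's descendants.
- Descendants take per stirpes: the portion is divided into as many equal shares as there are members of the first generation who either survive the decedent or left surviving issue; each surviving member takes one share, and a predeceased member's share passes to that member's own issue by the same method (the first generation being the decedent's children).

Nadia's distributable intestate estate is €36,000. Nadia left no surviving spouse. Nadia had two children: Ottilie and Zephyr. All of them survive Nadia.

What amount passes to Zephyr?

The entire €36,000 passes to the descendants.
That amount (€36,000) is divided into 2 shares of €18,000: Ottilie and Zephyr each take €18,000.

Zephyr receives €18,000.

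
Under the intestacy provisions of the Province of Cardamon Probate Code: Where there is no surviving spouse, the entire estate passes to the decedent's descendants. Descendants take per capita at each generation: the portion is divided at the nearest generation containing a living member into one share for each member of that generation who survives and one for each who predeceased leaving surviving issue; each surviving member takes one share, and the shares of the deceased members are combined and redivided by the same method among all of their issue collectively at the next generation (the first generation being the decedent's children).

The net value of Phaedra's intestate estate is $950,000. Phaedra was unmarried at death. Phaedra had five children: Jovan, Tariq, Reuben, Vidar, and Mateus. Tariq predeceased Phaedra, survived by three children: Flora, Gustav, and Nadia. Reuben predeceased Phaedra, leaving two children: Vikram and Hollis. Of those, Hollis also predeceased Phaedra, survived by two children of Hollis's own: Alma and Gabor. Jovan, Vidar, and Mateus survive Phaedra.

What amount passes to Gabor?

Gabor receives $38,000.

The entire $950,000 passes to the descendants.
That amount ($950,000) is divided at the children's generation into 5 shares of $190,000. Jovan, Vidar, and Mateus each take $190,000. The 2 shares of the deceased (Tariq and Reuben) are combined into a pool of $380,000.
That pool ($380,000) is divided at the grandchildren's generation into 5 shares of $76,000. Flora, Gustav, Nadia, and Vikram each take $76,000. The remaining share for the deceased Hollis ($76,000) is carried to the next generation.
That pool ($76,000) is divided at the great-grandchildren's generation equally among Alma and Gabor: $38,000 each.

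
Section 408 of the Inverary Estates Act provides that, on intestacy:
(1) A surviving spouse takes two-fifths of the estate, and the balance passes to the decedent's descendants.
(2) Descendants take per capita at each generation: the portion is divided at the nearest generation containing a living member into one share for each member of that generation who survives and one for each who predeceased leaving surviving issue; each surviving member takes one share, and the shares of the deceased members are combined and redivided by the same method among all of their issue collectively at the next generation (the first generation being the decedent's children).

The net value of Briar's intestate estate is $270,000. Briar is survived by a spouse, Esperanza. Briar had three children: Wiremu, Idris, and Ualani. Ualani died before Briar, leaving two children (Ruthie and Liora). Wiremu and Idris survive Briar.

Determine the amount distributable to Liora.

Esperanza takes two-fifths of $270,000 = $108,000. The remaining $162,000 passes to the descendants.
The descendants' portion ($162,000) is divided at the children's generation into 3 shares of $54,000. Wiremu and Idris each take $54,000. The remaining share for the deceased Ualani ($54,000) is carried to the next generation.
That pool ($54,000) is divided at the grandchildren's generation equally among Ruthie and Liora: $27,000 each.

Liora receives $27,000.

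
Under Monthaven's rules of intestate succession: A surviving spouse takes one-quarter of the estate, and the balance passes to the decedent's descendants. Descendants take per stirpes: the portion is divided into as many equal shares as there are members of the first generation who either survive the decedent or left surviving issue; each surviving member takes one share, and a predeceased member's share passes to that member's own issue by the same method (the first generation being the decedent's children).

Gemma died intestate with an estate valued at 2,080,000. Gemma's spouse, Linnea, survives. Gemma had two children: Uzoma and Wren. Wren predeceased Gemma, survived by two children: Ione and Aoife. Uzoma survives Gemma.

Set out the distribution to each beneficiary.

Linnea: 520,000; Uzoma: 780,000; Ione: 390,000; Aoife: 390,000

Linnea takes one-quarter of 2,080,000 = 520,000. The remaining 1,560,000 passes to the descendants.
The descendants' portion (1,560,000) is divided into 2 shares of 780,000: Uzoma takes 780,000; Wren's 780,000 share passes to Wren's issue.
Wren's share (780,000) is divided into 2 shares of 390,000: Ione and Aoife each take 390,000.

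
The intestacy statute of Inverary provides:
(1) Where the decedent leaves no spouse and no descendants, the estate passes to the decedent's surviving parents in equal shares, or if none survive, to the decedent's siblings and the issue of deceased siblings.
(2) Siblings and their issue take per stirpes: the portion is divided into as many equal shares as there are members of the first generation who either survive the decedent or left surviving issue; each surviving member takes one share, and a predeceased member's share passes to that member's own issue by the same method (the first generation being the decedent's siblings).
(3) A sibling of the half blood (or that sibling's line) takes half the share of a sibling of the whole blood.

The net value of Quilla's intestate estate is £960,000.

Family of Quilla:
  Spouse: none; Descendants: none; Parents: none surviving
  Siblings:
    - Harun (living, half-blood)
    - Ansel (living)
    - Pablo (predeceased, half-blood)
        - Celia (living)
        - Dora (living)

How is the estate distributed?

The entire £960,000 passes to the siblings and their issue.
Counting each half-blood sibling's line as half a unit, there are 2 units in £960,000, so one unit is £480,000. Whole-blood lines (Ansel) take £480,000 each; half-blood lines (Harun and Pablo) take £240,000 each.
Pablo's share (£240,000) is divided into 2 shares of £120,000: Celia and Dora each take £120,000.

Harun: £240,000; Ansel: £480,000; Celia: £120,000; Dora: £120,000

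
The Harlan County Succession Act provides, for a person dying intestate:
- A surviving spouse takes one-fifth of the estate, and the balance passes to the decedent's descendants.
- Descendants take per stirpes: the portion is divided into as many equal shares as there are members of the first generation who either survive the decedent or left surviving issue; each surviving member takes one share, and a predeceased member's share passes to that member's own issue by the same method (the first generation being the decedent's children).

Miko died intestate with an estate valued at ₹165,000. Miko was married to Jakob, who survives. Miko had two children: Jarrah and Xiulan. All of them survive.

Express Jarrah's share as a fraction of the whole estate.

Jarrah receives 2/5 of the estate.

Jakob takes one-fifth of ₹165,000 = ₹33,000. The remaining ₹132,000 passes to the descendants.
The descendants' portion (₹132,000) is divided into 2 shares of ₹66,000: Jarrah and Xiulan each take ₹66,000.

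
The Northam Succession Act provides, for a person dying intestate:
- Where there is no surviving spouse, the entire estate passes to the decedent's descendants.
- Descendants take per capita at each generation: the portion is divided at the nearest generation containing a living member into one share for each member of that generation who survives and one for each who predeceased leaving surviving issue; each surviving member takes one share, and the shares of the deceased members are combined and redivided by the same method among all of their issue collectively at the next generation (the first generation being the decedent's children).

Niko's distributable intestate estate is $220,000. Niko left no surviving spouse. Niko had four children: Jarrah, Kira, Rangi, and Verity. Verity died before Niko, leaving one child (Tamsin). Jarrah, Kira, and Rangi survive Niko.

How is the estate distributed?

The entire $220,000 passes to the descendants.
That amount ($220,000) is divided at the children's generation into 4 shares of $55,000. Jarrah, Kira, and Rangi each take $55,000. The remaining share for the deceased Verity ($55,000) is carried to the next generation.
That pool ($55,000) passes entirely to Tamsin, the sole taker at the grandchildren's generation.

Jarrah: $55,000; Kira: $55,000; Rangi: $55,000; Tamsin: $55,000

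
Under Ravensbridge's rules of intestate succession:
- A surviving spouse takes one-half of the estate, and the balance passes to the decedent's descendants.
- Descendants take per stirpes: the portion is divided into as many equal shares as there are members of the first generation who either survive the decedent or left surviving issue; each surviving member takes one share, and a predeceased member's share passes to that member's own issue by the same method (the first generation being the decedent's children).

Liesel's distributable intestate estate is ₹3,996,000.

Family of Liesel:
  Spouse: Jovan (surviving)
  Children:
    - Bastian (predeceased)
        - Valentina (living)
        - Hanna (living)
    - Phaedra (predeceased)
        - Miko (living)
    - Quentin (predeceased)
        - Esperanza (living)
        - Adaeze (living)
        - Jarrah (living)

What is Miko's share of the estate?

Jovan takes one-half of ₹3,996,000 = ₹1,998,000. The remaining ₹1,998,000 passes to the descendants.
The descendants' portion (₹1,998,000) is divided into 3 shares of ₹666,000: Bastian's ₹666,000 share passes to Bastian's issue; Phaedra's ₹666,000 share passes to Phaedra's issue; Quentin's ₹666,000 share passes to Quentin's issue.
Bastian's share (₹666,000) is divided into 2 shares of ₹333,000: Valentina and Hanna each take ₹333,000.
Phaedra's share (₹666,000) passes entirely to Miko.
Quentin's share (₹666,000) is divided into 3 shares of ₹222,000: Esperanza, Adaeze, and Jarrah each take ₹222,000.

Miko receives ₹666,000.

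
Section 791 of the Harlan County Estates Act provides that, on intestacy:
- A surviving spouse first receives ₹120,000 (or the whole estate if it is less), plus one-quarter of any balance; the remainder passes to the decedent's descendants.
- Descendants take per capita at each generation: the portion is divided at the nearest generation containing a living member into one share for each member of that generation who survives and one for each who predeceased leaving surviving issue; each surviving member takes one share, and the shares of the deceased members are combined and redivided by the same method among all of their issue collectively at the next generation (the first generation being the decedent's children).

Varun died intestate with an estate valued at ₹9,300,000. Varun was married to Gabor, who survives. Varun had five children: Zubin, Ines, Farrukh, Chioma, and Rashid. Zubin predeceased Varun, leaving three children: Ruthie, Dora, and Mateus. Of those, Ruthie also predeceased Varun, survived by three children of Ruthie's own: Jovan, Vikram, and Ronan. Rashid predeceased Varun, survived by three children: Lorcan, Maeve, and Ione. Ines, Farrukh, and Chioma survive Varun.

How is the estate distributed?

Gabor first takes ₹120,000, leaving a balance of ₹9,180,000. Gabor then takes one-quarter of the balance (₹2,295,000), for a total of ₹2,415,000. The remaining ₹6,885,000 passes to the descendants.
The descendants' portion (₹6,885,000) is divided at the children's generation into 5 shares of ₹1,377,000. Ines, Farrukh, and Chioma each take ₹1,377,000. The 2 shares of the deceased (Zubin and Rashid) are combined into a pool of ₹2,754,000.
That pool (₹2,754,000) is divided at the grandchildren's generation into 6 shares of ₹459,000. Dora, Mateus, Lorcan, Maeve, and Ione each take ₹459,000. The remaining share for the deceased Ruthie (₹459,000) is carried to the next generation.
That pool (₹459,000) is divided at the great-grandchildren's generation equally among Jovan, Vikram, and Ronan: ₹153,000 each.

Gabor: ₹2,415,000; Jovan: ₹153,000; Vikram: ₹153,000; Ronan: ₹153,000; Dora: ₹459,000; Mateus: ₹459,000; Ines: ₹1,377,000; Farrukh: ₹1,377,000; Chioma: ₹1,377,000; Lorcan: ₹459,000; Maeve: ₹459,000; Ione: ₹459,000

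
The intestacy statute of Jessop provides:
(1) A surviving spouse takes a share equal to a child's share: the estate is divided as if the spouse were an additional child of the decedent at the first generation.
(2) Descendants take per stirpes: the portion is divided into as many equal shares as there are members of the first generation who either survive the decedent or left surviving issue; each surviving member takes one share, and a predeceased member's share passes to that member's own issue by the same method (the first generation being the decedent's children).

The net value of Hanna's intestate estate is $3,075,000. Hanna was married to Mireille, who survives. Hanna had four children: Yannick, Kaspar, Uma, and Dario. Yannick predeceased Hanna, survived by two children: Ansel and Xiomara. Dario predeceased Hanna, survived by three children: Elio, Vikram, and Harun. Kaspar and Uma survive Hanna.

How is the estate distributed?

Mireille: $615,000; Ansel: $307,500; Xiomara: $307,500; Kaspar: $615,000; Uma: $615,000; Elio: $205,000; Vikram: $205,000; Harun: $205,000

The spouse counts as an additional share at the children's level, so there are 5 primary shares of $615,000. Mireille takes one such share ($615,000).
The children's combined portion ($2,460,000) is divided into 4 shares of $615,000: Kaspar and Uma each take $615,000; Yannick's $615,000 share passes to Yannick's issue; Dario's $615,000 share passes to Dario's issue.
Yannick's share ($615,000) is divided into 2 shares of $307,500: Ansel and Xiomara each take $307,500.
Dario's share ($615,000) is divided into 3 shares of $205,000: Elio, Vikram, and Harun each take $205,000.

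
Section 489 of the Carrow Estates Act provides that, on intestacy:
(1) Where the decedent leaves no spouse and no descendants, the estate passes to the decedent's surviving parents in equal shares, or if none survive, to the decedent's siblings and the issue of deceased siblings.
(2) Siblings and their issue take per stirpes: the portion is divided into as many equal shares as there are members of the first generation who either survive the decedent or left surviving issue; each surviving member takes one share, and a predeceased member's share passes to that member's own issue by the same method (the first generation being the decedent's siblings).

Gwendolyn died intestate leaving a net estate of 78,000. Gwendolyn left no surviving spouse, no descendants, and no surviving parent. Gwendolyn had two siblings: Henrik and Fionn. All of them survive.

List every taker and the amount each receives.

The entire 78,000 passes to the siblings and their issue.
That amount (78,000) is divided into 2 shares of 39,000: Henrik and Fionn each take 39,000.

Henrik: 39,000; Fionn: 39,000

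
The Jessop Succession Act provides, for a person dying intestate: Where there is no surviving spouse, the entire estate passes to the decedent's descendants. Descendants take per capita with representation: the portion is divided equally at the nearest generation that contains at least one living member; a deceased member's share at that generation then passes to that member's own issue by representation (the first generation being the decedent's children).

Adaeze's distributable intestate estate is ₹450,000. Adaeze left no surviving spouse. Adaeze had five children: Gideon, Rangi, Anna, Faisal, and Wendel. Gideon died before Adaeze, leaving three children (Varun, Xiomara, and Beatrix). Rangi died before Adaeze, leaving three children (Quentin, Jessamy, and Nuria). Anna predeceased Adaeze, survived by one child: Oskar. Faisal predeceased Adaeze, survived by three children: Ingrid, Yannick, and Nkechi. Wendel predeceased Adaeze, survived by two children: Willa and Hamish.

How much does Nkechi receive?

The entire ₹450,000 passes to the descendants.
No child survives, so the initial division is made at the grandchildren's generation.
That amount (₹450,000) is divided into 12 shares of ₹37,500: Varun, Xiomara, Beatrix, Quentin, Jessamy, Nuria, Oskar, Ingrid, Yannick, Nkechi, Willa, and Hamish each take ₹37,500.

Nkechi receives ₹37,500.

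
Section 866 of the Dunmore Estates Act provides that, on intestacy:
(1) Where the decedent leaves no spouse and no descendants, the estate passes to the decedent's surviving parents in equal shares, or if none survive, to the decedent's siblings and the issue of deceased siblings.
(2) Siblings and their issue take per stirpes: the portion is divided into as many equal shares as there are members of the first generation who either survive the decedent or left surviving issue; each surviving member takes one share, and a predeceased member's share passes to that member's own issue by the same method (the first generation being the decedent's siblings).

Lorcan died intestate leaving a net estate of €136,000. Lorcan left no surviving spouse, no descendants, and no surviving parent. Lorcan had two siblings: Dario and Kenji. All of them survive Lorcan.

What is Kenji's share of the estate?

The entire €136,000 passes to the siblings and their issue.
That amount (€136,000) is divided into 2 shares of €68,000: Dario and Kenji each take €68,000.

Kenji receives €68,000.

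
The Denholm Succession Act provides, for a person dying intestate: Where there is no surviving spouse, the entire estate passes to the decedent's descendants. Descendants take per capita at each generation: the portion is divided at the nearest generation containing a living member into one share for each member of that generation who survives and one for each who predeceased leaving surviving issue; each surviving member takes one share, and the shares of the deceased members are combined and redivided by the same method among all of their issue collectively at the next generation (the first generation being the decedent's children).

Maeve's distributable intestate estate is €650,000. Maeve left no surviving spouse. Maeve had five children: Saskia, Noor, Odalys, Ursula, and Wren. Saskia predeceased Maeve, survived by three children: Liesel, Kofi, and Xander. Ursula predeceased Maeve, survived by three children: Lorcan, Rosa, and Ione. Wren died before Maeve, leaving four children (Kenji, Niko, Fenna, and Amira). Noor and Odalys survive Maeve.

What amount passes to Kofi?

The entire €650,000 passes to the descendants.
That amount (€650,000) is divided at the children's generation into 5 shares of €130,000. Noor and Odalys each take €130,000. The 3 shares of the deceased (Saskia, Ursula, and Wren) are combined into a pool of €390,000.
That pool (€390,000) is divided at the grandchildren's generation equally among Liesel, Kofi, Xander, Lorcan, Rosa, Ione, Kenji, Niko, Fenna, and Amira: €39,000 each.

Kofi receives €39,000.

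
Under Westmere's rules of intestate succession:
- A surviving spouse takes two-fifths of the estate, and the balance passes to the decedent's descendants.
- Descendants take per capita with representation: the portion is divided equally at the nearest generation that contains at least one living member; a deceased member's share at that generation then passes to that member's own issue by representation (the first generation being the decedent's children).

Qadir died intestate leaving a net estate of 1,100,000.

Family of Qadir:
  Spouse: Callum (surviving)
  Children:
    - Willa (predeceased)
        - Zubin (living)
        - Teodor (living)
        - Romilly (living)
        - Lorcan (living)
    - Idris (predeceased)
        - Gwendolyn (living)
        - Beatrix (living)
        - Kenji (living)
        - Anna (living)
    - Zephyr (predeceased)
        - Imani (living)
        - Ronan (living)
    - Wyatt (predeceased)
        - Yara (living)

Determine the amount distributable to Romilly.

Callum takes two-fifths of 1,100,000 = 440,000. The remaining 660,000 passes to the descendants.
No child survives, so the initial division is made at the grandchildren's generation.
The descendants' portion (660,000) is divided into 11 shares of 60,000: Zubin, Teodor, Romilly, Lorcan, Gwendolyn, Beatrix, Kenji, Anna, Imani, Ronan, and Yara each take 60,000.

Romilly receives 60,000.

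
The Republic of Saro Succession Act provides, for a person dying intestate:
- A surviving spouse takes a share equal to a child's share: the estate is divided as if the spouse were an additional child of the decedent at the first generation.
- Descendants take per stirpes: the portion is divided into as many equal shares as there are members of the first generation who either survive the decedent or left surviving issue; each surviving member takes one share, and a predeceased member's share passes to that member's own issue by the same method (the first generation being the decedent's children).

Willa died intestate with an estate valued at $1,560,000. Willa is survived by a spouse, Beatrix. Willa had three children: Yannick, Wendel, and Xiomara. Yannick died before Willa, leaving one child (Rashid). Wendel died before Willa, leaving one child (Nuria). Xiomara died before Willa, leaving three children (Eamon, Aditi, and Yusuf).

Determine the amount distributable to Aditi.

The spouse counts as an additional share at the children's level, so there are 4 primary shares of $390,000. Beatrix takes one such share ($390,000).
The children's combined portion ($1,170,000) is divided into 3 shares of $390,000: Yannick's $390,000 share passes to Yannick's issue; Wendel's $390,000 share passes to Wendel's issue; Xiomara's $390,000 share passes to Xiomara's issue.
Yannick's share ($390,000) passes entirely to Rashid.
Wendel's share ($390,000) passes entirely to Nuria.
Xiomara's share ($390,000) is divided into 3 shares of $130,000: Eamon, Aditi, and Yusuf each take $130,000.

Aditi receives $130,000.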